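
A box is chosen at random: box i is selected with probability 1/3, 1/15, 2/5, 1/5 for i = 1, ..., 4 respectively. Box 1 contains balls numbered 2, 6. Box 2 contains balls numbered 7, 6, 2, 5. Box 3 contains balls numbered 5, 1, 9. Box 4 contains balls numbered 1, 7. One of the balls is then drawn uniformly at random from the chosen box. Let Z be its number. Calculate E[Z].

E[Z | box 1] = (2+6)/2 = 4.
E[Z | box 2] = (7+6+2+5)/4 = 5.
E[Z | box 3] = (5+1+9)/3 = 5.
E[Z | box 4] = (1+7)/2 = 4.
E[Z] = (1/3)·(4) + (1/15)·(5) + (2/5)·(5) + (1/5)·(4) = 67/15.

67/15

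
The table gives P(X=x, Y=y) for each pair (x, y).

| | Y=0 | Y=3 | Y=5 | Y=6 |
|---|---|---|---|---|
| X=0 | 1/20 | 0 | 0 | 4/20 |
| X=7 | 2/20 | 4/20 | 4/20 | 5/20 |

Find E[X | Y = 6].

P(Y = 6) = 9/20.
Σ X·P over the event = 0·(4/20) + 7·(5/20) = 7/4.
E[X | Y = 6] = (7/4) / (9/20) = 35/9.

35/9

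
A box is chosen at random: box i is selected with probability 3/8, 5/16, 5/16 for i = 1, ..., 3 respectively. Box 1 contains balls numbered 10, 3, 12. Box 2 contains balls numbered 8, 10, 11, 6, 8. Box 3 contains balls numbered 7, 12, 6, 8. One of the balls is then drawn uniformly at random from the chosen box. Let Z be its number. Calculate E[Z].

E[Z | box 1] = (10+3+12)/3 = 25/3.
E[Z | box 2] = (8+10+11+6+8)/5 = 43/5.
E[Z | box 3] = (7+12+6+8)/4 = 33/4.
E[Z] = (3/8)·(25/3) + (5/16)·(43/5) + (5/16)·(33/4) = 537/64.

537/64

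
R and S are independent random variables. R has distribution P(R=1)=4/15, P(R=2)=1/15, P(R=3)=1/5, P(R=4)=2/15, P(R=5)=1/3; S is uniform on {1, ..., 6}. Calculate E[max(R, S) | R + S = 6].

22/5

P(R + S = 6) = 1/6.
Summing max(R,S)·P(x,y) over outcomes with R + S = 6 gives 11/15.
E[max(R, S) | R + S = 6] = (11/15) / (1/6) = 22/5.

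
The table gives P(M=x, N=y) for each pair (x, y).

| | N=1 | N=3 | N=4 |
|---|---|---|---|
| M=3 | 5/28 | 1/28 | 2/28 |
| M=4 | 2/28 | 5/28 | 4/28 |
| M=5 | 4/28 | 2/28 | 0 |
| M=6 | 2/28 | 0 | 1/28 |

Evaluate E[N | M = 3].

P(M = 3) = 2/7.
Σ N·P over the event = 1·(5/28) + 3·(1/28) + 4·(2/28) = 4/7.
E[N | M = 3] = (4/7) / (2/7) = 2.

2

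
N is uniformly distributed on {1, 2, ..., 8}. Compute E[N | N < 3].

3/2

Given N < 3, N is equally likely to be any of {1, 2}.
E[N | N < 3] = (1 + 2) / 2 = 3/2.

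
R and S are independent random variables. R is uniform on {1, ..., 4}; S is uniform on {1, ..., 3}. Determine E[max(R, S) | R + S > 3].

Outcomes with R + S > 3: (1,3), (2,2), (2,3), (3,1), (3,2), (3,3), (4,1), (4,2), (4,3), each with probability 1/12.
E[max(R, S) | R + S > 3] = (3 + 2 + 3 + 3 + 3 + 3 + 4 + 4 + 4) / 9 = 29/9.

29/9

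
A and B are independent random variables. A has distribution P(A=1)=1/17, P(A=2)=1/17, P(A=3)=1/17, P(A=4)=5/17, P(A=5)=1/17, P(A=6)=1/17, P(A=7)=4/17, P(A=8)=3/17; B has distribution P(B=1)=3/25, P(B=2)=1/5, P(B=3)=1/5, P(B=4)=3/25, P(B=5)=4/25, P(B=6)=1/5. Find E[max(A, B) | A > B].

P(A > B) = 287/425.
Summing max(A,B)·P(x,y) over outcomes with A > B gives 358/85.
E[max(A, B) | A > B] = (358/85) / (287/425) = 1790/287.

1790/287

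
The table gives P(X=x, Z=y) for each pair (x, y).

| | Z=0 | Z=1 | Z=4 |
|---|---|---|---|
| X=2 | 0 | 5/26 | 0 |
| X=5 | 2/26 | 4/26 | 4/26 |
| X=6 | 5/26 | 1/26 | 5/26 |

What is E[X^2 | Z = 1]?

P(Z = 1) = 5/13.
Σ X^2·P over the event = 4·(5/26) + 25·(4/26) + 36·(1/26) = 6.
E[X^2 | Z = 1] = (6) / (5/13) = 78/5.

78/5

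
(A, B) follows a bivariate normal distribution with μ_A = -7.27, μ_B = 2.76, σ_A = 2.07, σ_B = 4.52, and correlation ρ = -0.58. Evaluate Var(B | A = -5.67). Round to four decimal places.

13.5576

The conditional variance in a bivariate normal is σ_B²(1 − ρ²), independent of x.
Var(B | A=-5.67) = (4.52)²·(1 − (-0.58)²) = 20.4304·0.6636 = 13.5576.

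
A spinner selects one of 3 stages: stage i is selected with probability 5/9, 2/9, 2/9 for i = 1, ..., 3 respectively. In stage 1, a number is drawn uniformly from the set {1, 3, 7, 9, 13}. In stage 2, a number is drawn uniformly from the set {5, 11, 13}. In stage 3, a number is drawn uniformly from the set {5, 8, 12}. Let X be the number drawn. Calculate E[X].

E[X | stage 1] = (1+3+7+9+13)/5 = 33/5.
E[X | stage 2] = (5+11+13)/3 = 29/3.
E[X | stage 3] = (5+8+12)/3 = 25/3.
E[X] = (5/9)·(33/5) + (2/9)·(29/3) + (2/9)·(25/3) = 23/3.

23/3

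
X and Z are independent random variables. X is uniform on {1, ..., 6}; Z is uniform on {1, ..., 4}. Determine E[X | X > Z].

P(X > Z) = 7/12.
Summing X·P(x,y) over outcomes with X > Z gives 8/3.
E[X | X > Z] = (8/3) / (7/12) = 32/7.

32/7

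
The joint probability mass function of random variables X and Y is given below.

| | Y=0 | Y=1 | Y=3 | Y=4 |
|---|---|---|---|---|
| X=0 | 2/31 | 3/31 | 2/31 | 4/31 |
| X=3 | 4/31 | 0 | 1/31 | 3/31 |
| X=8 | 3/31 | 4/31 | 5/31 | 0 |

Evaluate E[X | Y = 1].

P(Y = 1) = 7/31.
Summing X·P(X=x,Y=y) over the conditioning event gives 32/31.
E[X | Y = 1] = (32/31) / (7/31) = 32/7.

32/7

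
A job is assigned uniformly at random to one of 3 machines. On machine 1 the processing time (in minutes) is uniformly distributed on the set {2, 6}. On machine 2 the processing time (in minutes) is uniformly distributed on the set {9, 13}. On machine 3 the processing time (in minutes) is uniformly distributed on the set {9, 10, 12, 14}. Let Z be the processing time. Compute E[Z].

35/4

E[Z | machine 1] = (2+6)/2 = 4.
E[Z | machine 2] = (9+13)/2 = 11.
E[Z | machine 3] = (9+10+12+14)/4 = 45/4.
E[Z] = (1/3)·(4) + (1/3)·(11) + (1/3)·(45/4) = 35/4.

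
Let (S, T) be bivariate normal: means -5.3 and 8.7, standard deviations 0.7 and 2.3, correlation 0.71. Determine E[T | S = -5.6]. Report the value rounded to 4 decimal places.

For a bivariate normal, E[T | S=x] = μ_T + ρ·(σ_T/σ_S)·(x − μ_S).
E[T | S=-5.6] = 8.7 + (0.71)·(2.3/0.7)·(-5.6 − (-5.3)) = 8.7 + (2.3329)·(-0.3) = 8.0001.

8.0001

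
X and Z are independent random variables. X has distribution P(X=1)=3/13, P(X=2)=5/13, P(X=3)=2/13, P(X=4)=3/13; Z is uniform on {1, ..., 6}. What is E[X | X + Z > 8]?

15/4

P(X + Z > 8) = 4/39.
Summing X·P(x,y) over outcomes with X + Z > 8 gives 5/13.
E[X | X + Z > 8] = (5/13) / (4/39) = 15/4.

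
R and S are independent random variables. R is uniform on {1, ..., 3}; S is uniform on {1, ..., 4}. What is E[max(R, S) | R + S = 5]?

10/3

Outcomes with R + S = 5: (1,4), (2,3), (3,2), each with probability 1/12.
E[max(R, S) | R + S = 5] = (4 + 3 + 3) / 3 = 10/3.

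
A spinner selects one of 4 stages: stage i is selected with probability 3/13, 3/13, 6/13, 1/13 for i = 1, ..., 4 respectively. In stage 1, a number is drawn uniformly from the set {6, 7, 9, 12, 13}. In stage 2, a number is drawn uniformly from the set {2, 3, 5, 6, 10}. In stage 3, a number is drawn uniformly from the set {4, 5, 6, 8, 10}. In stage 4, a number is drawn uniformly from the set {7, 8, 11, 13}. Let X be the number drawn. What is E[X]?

1863/260

E[X | stage 1] = (6+7+9+12+13)/5 = 47/5.
E[X | stage 2] = (2+3+5+6+10)/5 = 26/5.
E[X | stage 3] = (4+5+6+8+10)/5 = 33/5.
E[X | stage 4] = (7+8+11+13)/4 = 39/4.
By the law of total expectation,
E[X] = (3/13)·(47/5) + (3/13)·(26/5) + (6/13)·(33/5) + (1/13)·(39/4) = 1863/260.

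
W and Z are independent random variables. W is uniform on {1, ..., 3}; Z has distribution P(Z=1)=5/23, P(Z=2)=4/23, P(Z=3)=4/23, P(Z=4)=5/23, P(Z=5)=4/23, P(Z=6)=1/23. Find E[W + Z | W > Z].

55/14

P(W > Z) = 14/69.
Summing (W+Z)·P(x,y) over outcomes with W > Z gives 55/69.
E[W + Z | W > Z] = (55/69) / (14/69) = 55/14.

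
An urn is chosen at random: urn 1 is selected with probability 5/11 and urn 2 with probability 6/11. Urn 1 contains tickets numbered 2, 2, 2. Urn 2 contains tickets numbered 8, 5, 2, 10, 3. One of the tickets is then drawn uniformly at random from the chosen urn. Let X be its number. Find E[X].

E[X | urn 1] = (2+2+2)/3 = 2.
E[X | urn 2] = (8+5+2+10+3)/5 = 28/5.
By the law of total expectation,
E[X] = (5/11)·(2) + (6/11)·(28/5) = 218/55.

218/55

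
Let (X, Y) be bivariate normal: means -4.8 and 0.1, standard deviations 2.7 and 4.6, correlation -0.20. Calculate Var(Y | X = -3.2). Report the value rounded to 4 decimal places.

For a bivariate normal, Var(Y | X=x) = σ_Y²(1 − ρ²).
Var(Y | X=-3.2) = (4.6)²·(1 − (-0.20)²) = 21.16·0.96 = 20.3136.

20.3136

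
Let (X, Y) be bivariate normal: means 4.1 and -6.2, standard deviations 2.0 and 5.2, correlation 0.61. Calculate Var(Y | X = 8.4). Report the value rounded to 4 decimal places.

16.9784

Var(Y | X=x) = (1 − ρ²)·σ_Y².
Var(Y | X=8.4) = (5.2)²·(1 − (0.61)²) = 27.04·0.6279 = 16.9784.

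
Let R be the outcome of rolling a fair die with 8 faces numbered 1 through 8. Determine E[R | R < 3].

Given R < 3, R is equally likely to be any of {1, 2}.
E[R | R < 3] = (1 + 2) / 2 = 3/2.

3/2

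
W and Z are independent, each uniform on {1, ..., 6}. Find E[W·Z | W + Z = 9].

Outcomes with W + Z = 9: (3,6), (4,5), (5,4), (6,3), each with probability 1/36.
E[W·Z | W + Z = 9] = (18 + 20 + 20 + 18) / 4 = 19.

19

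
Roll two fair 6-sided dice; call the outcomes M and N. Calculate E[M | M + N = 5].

P(M + N = 5) = 1/9.
Summing M·P(x,y) over outcomes with M + N = 5 gives 5/18.
E[M | M + N = 5] = (5/18) / (1/9) = 5/2.

5/2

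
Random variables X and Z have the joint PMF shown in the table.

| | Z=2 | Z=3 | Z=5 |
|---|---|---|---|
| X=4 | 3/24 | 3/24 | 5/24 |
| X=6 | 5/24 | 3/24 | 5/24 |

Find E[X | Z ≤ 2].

P(Z ≤ 2) = 1/3.
Σ X·P over the event = 4·(3/24) + 6·(5/24) = 7/4.
E[X | Z ≤ 2] = (7/4) / (1/3) = 21/4.

21/4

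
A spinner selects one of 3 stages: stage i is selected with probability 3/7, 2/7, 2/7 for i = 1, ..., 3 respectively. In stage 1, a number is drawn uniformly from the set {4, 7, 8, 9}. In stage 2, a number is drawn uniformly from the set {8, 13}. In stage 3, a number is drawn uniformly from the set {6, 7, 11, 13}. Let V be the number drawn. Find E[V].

121/14

E[V | stage 1] = (4+7+8+9)/4 = 7.
E[V | stage 2] = (8+13)/2 = 21/2.
E[V | stage 3] = (6+7+11+13)/4 = 37/4.
By the law of total expectation,
E[V] = (3/7)·(7) + (2/7)·(21/2) + (2/7)·(37/4) = 121/14.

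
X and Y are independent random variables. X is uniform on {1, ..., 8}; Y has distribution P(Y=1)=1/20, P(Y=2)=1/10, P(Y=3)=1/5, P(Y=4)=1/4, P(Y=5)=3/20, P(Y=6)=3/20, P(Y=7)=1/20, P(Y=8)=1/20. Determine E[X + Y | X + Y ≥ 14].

P(X + Y ≥ 14) = 1/20.
Summing (X+Y)·P(x,y) over outcomes with X + Y ≥ 14 gives 29/40.
E[X + Y | X + Y ≥ 14] = (29/40) / (1/20) = 29/2.

29/2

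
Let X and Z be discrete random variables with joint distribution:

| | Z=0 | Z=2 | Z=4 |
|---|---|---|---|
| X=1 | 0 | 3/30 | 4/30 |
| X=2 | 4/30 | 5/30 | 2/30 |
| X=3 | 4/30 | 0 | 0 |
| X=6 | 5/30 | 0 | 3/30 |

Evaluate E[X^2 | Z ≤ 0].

P(Z ≤ 0) = 13/30.
Σ X^2·P over the event = 4·(4/30) + 9·(4/30) + 36·(5/30) = 116/15.
E[X^2 | Z ≤ 0] = (116/15) / (13/30) = 232/13.

232/13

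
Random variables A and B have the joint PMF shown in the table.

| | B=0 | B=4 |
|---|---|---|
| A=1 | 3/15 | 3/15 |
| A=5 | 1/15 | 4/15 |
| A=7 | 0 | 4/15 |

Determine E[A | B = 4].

51/11

P(B = 4) = 11/15.
Summing A·P(A=x,B=y) over the conditioning event gives 17/5.
E[A | B = 4] = (17/5) / (11/15) = 51/11.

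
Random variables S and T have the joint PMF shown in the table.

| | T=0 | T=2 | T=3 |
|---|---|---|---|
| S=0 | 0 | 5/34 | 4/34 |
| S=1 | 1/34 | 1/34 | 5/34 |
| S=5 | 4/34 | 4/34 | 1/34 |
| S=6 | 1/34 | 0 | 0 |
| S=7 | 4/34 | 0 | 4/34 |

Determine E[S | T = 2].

P(T = 2) = 5/17.
Σ S·P over the event = 0·(5/34) + 1·(1/34) + 5·(4/34) = 21/34.
E[S | T = 2] = (21/34) / (5/17) = 21/10.

21/10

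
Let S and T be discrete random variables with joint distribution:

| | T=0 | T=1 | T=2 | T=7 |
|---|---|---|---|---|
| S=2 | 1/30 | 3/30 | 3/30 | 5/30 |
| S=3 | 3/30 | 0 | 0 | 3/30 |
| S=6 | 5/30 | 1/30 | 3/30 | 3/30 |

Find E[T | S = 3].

7/2

P(S = 3) = 1/5.
Σ T·P over the event = 0·(3/30) + 7·(3/30) = 7/10.
E[T | S = 3] = (7/10) / (1/5) = 7/2.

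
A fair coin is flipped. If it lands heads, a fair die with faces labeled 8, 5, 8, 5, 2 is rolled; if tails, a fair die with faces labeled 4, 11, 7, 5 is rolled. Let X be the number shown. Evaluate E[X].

247/40

E[X | heads] = (8+5+8+5+2)/5 = 28/5.
E[X | tails] = (4+11+7+5)/4 = 27/4.
By the law of total expectation,
E[X] = (1/2)·(28/5) + (1/2)·(27/4) = 247/40.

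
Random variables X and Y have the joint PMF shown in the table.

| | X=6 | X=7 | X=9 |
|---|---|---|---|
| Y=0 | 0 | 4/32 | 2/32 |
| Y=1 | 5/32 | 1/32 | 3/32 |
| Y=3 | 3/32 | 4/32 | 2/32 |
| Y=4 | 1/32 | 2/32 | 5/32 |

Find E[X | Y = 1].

64/9

P(Y = 1) = 9/32.
Σ X·P over the event = 6·(5/32) + 7·(1/32) + 9·(3/32) = 2.
E[X | Y = 1] = (2) / (9/32) = 64/9.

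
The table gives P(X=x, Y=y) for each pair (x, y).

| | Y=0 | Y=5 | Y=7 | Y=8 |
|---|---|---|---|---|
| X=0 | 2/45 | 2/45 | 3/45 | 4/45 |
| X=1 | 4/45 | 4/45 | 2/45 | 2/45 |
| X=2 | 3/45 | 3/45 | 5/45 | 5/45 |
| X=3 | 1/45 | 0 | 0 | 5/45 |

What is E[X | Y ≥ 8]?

27/16

P(Y ≥ 8) = 16/45.
Summing X·P(X=x,Y=y) over the conditioning event gives 3/5.
E[X | Y ≥ 8] = (3/5) / (16/45) = 27/16.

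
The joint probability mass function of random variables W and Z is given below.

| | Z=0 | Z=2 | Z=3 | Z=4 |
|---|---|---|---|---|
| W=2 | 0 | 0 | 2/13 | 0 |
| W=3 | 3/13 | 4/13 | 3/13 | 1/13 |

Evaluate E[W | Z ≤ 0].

3

P(Z ≤ 0) = 3/13.
Σ W·P over the event = 3·(3/13) = 9/13.
E[W | Z ≤ 0] = (9/13) / (3/13) = 3.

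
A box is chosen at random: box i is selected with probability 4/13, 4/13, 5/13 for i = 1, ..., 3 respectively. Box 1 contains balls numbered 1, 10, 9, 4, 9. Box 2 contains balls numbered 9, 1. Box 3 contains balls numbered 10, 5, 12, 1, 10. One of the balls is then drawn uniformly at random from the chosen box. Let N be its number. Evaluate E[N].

422/65

E[N | box 1] = (1+10+9+4+9)/5 = 33/5.
E[N | box 2] = (9+1)/2 = 5.
E[N | box 3] = (10+5+12+1+10)/5 = 38/5.
By the law of total expectation,
E[N] = (4/13)·(33/5) + (4/13)·(5) + (5/13)·(38/5) = 422/65.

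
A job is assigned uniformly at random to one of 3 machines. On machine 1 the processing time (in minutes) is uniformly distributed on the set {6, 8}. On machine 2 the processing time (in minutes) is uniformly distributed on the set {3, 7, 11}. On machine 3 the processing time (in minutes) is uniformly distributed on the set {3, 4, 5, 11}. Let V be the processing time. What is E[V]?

79/12

E[V | machine 1] = (6+8)/2 = 7.
E[V | machine 2] = (3+7+11)/3 = 7.
E[V | machine 3] = (3+4+5+11)/4 = 23/4.
By the law of total expectation,
E[V] = (1/3)·(7) + (1/3)·(7) + (1/3)·(23/4) = 79/12.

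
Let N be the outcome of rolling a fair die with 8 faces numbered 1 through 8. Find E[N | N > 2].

11/2

Given N > 2, N is equally likely to be any of {3, 4, 5, 6, 7, 8}.
E[N | N > 2] = (3 + 4 + 5 + 6 + 7 + 8) / 6 = 11/2.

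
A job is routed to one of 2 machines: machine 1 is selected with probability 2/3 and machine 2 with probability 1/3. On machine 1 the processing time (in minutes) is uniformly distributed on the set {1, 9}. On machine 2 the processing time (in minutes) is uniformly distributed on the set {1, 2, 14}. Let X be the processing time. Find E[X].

E[X | machine 1] = (1+9)/2 = 5.
E[X | machine 2] = (1+2+14)/3 = 17/3.
By the law of total expectation,
E[X] = (2/3)·(5) + (1/3)·(17/3) = 47/9.

47/9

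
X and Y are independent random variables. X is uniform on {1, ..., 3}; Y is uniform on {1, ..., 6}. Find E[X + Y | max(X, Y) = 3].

Outcomes with max(X, Y) = 3: (1,3), (2,3), (3,1), (3,2), (3,3), each with probability 1/18.
E[X + Y | max(X, Y) = 3] = (4 + 5 + 4 + 5 + 6) / 5 = 24/5.

24/5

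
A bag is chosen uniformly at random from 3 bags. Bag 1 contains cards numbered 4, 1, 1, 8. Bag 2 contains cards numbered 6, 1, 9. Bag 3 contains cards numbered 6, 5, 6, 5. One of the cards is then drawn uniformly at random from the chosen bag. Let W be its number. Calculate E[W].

43/9

E[W | bag 1] = (4+1+1+8)/4 = 7/2.
E[W | bag 2] = (6+1+9)/3 = 16/3.
E[W | bag 3] = (6+5+6+5)/4 = 11/2.
E[W] = (1/3)·(7/2) + (1/3)·(16/3) + (1/3)·(11/2) = 43/9.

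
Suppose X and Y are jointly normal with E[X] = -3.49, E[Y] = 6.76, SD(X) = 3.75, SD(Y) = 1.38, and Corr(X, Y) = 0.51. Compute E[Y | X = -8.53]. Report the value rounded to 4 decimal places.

The regression of Y on X has slope ρ·σ_Y/σ_X and passes through (μ_X, μ_Y).
E[Y | X=-8.53] = 6.76 + (0.51)·(1.38/3.75)·(-8.53 − (-3.49)) = 6.76 + (0.18768)·(-5.04) = 5.8141.

5.8141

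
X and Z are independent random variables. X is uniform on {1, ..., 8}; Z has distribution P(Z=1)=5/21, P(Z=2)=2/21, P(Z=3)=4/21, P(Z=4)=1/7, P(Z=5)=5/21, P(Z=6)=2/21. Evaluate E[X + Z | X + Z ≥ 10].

P(X + Z ≥ 10) = 7/24.
Summing (X+Z)·P(x,y) over outcomes with X + Z ≥ 10 gives 79/24.
E[X + Z | X + Z ≥ 10] = (79/24) / (7/24) = 79/7.

79/7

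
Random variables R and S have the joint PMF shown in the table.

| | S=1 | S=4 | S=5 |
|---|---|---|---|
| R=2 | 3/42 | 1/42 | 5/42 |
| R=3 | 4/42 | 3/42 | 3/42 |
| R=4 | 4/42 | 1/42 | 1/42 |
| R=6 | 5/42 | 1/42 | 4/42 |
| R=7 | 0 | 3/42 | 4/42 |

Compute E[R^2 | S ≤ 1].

73/4

P(S ≤ 1) = 8/21.
Σ R^2·P over the event = 4·(3/42) + 9·(4/42) + 16·(4/42) + 36·(5/42) = 146/21.
E[R^2 | S ≤ 1] = (146/21) / (8/21) = 73/4.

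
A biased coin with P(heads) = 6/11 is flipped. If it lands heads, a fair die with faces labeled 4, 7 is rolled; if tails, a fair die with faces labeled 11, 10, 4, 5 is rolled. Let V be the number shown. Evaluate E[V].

E[V | heads] = (4+7)/2 = 11/2.
E[V | tails] = (11+10+4+5)/4 = 15/2.
E[V] = (6/11)·(11/2) + (5/11)·(15/2) = 141/22.

141/22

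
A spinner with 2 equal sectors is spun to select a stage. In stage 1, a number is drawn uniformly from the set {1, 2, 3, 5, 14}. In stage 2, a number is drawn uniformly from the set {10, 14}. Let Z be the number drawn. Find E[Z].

17/2

E[Z | stage 1] = (1+2+3+5+14)/5 = 5.
E[Z | stage 2] = (10+14)/2 = 12.
By the law of total expectation,
E[Z] = (1/2)·(5) + (1/2)·(12) = 17/2.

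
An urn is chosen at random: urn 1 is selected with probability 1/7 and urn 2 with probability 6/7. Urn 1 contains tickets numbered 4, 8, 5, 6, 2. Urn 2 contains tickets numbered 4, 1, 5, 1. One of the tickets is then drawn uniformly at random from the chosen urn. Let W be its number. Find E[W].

E[W | urn 1] = (4+8+5+6+2)/5 = 5.
E[W | urn 2] = (4+1+5+1)/4 = 11/4.
E[W] = (1/7)·(5) + (6/7)·(11/4) = 43/14.

43/14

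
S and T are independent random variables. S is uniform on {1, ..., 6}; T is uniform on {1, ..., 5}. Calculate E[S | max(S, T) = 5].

Outcomes with max(S, T) = 5: (1,5), (2,5), (3,5), (4,5), (5,1), (5,2), (5,3), (5,4), (5,5), each with probability 1/30.
E[S | max(S, T) = 5] = (1 + 2 + 3 + 4 + 5 + 5 + 5 + 5 + 5) / 9 = 35/9.

35/9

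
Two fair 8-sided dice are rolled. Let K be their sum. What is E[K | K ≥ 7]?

506/49

P(K ≥ 7) = 49/64.
E[K | K ≥ 7] = (253/32) / (49/64) = 506/49.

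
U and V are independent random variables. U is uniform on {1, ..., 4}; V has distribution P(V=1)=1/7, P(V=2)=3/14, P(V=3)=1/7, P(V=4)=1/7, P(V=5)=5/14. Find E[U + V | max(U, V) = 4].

94/15

P(max(U, V) = 4) = 15/56.
Summing (U+V)·P(x,y) over outcomes with max(U, V) = 4 gives 47/28.
E[U + V | max(U, V) = 4] = (47/28) / (15/56) = 94/15.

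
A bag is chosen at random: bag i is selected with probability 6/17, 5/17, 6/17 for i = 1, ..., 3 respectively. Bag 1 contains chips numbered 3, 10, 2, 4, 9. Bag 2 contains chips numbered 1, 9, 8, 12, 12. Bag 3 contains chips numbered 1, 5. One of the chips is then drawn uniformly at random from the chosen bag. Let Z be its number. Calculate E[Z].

468/85

E[Z | bag 1] = (3+10+2+4+9)/5 = 28/5.
E[Z | bag 2] = (1+9+8+12+12)/5 = 42/5.
E[Z | bag 3] = (1+5)/2 = 3.
E[Z] = (6/17)·(28/5) + (5/17)·(42/5) + (6/17)·(3) = 468/85.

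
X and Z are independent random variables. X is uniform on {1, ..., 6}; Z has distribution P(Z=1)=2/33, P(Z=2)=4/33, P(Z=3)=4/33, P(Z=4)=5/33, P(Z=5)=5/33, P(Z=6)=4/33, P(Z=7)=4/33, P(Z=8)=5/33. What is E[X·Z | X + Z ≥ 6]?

P(X + Z ≥ 6) = 5/6.
Summing XZ·P(x,y) over outcomes with X + Z ≥ 6 gives 3215/198.
E[X·Z | X + Z ≥ 6] = (3215/198) / (5/6) = 643/33.

643/33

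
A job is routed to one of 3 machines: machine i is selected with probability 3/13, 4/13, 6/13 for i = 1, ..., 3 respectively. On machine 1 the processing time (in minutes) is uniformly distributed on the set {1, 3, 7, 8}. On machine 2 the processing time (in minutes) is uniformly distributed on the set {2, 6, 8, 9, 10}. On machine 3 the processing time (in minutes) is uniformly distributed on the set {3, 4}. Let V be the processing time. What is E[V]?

E[V | machine 1] = (1+3+7+8)/4 = 19/4.
E[V | machine 2] = (2+6+8+9+10)/5 = 7.
E[V | machine 3] = (3+4)/2 = 7/2.
E[V] = (3/13)·(19/4) + (4/13)·(7) + (6/13)·(7/2) = 253/52.

253/52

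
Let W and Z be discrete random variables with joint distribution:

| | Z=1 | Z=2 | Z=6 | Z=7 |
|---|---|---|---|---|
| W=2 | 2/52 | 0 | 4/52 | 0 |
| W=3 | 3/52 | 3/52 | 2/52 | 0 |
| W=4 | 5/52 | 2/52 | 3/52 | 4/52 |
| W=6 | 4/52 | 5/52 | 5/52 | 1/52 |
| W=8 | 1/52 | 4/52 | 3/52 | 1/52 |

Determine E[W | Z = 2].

79/14

P(Z = 2) = 7/26.
Summing W·P(W=x,Z=y) over the conditioning event gives 79/52.
E[W | Z = 2] = (79/52) / (7/26) = 79/14.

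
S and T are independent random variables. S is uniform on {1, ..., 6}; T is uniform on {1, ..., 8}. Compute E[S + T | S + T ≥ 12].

Outcomes with S + T ≥ 12: (4,8), (5,7), (5,8), (6,6), (6,7), (6,8), each with probability 1/48.
E[S + T | S + T ≥ 12] = (12 + 12 + 13 + 12 + 13 + 14) / 6 = 38/3.

38/3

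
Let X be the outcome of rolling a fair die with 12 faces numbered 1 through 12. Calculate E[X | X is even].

Given X is even, X is equally likely to be any of {2, 4, 6, 8, 10, 12}.
E[X | X is even] = (2 + 4 + 6 + 8 + 10 + 12) / 6 = 7.

7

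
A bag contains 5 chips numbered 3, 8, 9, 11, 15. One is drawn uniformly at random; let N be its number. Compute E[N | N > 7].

43/4

P(N > 7) = 4/5.
Σ over the event: 8·1/5 + 9·1/5 + 11·1/5 + 15·1/5 = 43/5.
E[N | N > 7] = (43/5) / (4/5) = 43/4.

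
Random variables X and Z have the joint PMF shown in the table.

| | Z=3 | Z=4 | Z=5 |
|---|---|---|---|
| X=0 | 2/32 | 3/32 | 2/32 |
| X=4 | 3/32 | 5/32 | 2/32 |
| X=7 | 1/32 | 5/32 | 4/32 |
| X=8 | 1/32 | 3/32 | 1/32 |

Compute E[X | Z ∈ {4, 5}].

123/25

P(Z ∈ {4, 5}) = 25/32.
Σ X·P over the event = 0·(3/32) + 0·(2/32) + 4·(5/32) + 4·(2/32) + 7·(5/32) + 7·(4/32) + 8·(3/32) + 8·(1/32) = 123/32.
E[X | Z ∈ {4, 5}] = (123/32) / (25/32) = 123/25.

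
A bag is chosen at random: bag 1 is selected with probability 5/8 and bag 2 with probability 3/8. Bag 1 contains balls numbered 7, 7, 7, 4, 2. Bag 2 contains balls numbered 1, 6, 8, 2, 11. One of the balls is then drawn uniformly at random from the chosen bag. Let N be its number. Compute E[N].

E[N | bag 1] = (7+7+7+4+2)/5 = 27/5.
E[N | bag 2] = (1+6+8+2+11)/5 = 28/5.
E[N] = (5/8)·(27/5) + (3/8)·(28/5) = 219/40.

219/40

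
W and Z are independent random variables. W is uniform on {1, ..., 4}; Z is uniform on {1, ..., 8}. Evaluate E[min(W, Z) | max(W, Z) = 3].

9/5

Outcomes with max(W, Z) = 3: (1,3), (2,3), (3,1), (3,2), (3,3), each with probability 1/32.
E[min(W, Z) | max(W, Z) = 3] = (1 + 2 + 1 + 2 + 3) / 5 = 9/5.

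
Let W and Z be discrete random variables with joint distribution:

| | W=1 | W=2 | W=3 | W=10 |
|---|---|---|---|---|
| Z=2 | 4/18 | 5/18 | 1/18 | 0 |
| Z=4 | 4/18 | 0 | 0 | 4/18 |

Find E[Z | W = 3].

P(W = 3) = 1/18.
Σ Z·P over the event = 2·(1/18) = 1/9.
E[Z | W = 3] = (1/9) / (1/18) = 2.

2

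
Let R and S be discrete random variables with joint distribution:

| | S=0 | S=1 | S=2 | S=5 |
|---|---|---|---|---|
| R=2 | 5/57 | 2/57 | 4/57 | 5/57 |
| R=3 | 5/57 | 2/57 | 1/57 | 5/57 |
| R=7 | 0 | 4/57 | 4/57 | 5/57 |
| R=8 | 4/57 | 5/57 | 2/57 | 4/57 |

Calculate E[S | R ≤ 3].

P(R ≤ 3) = 29/57.
Σ S·P over the event = 0·(5/57) + 1·(2/57) + 2·(4/57) + 5·(5/57) + 0·(5/57) + 1·(2/57) + 2·(1/57) + 5·(5/57) = 64/57.
E[S | R ≤ 3] = (64/57) / (29/57) = 64/29.

64/29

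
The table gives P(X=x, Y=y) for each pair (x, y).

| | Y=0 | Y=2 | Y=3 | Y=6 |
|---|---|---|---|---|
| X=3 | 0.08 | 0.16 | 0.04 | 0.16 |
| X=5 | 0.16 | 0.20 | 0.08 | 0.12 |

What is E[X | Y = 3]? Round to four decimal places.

4.3333

P(Y = 3) = 0.12.
Σ X·P over the event = 3·(0.04) + 5·(0.08) = 0.52.
E[X | Y = 3] = (0.52) / (0.12) = 4.3333.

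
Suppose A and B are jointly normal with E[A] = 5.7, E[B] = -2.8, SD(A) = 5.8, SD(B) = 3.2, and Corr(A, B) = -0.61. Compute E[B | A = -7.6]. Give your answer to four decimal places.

1.6761

For a bivariate normal, E[B | A=x] = μ_B + ρ·(σ_B/σ_A)·(x − μ_A).
E[B | A=-7.6] = -2.8 + (-0.61)·(3.2/5.8)·(-7.6 − (5.7)) = -2.8 + (-0.33655)·(-13.3) = 1.6761.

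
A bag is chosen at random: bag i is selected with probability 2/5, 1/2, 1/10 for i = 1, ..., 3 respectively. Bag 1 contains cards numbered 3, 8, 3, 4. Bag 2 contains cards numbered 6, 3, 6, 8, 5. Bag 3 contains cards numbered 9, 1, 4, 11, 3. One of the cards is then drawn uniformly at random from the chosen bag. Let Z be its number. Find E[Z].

129/25

E[Z | bag 1] = (3+8+3+4)/4 = 9/2.
E[Z | bag 2] = (6+3+6+8+5)/5 = 28/5.
E[Z | bag 3] = (9+1+4+11+3)/5 = 28/5.
E[Z] = (2/5)·(9/2) + (1/2)·(28/5) + (1/10)·(28/5) = 129/25.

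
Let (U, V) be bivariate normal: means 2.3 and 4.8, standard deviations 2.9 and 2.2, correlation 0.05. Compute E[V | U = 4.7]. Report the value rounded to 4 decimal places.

E[V | U=x] = μ_V + ρ(σ_V/σ_U)(x − μ_U) for jointly normal variables.
E[V | U=4.7] = 4.8 + (0.05)·(2.2/2.9)·(4.7 − (2.3)) = 4.8 + (0.037931)·(2.4) = 4.8910.

4.8910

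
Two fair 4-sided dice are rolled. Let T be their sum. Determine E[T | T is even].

5

P(T is even) = 1/2.
Σ over the event: 2·1/16 + 4·3/16 + 6·3/16 + 8·1/16 = 5/2.
E[T | T is even] = (5/2) / (1/2) = 5.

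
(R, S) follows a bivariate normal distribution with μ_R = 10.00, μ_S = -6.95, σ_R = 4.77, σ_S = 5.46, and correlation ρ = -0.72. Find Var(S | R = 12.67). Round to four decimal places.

14.3573

Var(S | R=x) = (1 − ρ²)·σ_S².
Var(S | R=12.67) = (5.46)²·(1 − (-0.72)²) = 29.8116·0.4816 = 14.3573.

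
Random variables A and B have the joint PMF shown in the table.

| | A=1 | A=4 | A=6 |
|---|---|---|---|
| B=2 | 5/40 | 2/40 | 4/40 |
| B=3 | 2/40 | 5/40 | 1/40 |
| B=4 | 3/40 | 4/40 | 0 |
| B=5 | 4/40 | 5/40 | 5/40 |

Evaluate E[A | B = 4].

P(B = 4) = 7/40.
Σ A·P over the event = 1·(3/40) + 4·(4/40) = 19/40.
E[A | B = 4] = (19/40) / (7/40) = 19/7.

19/7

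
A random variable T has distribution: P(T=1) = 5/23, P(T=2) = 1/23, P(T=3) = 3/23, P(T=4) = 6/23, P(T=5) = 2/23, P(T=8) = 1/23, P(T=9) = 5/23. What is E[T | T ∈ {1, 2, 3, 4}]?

8/3

P(T ∈ {1, 2, 3, 4}) = 15/23.
Σ over the event: 1·5/23 + 2·1/23 + 3·3/23 + 4·6/23 = 40/23.
E[T | T ∈ {1, 2, 3, 4}] = (40/23) / (15/23) = 8/3.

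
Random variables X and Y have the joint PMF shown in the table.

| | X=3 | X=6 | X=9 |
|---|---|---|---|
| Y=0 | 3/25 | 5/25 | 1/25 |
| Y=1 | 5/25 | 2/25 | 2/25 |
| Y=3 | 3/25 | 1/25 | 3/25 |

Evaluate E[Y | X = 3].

P(X = 3) = 11/25.
Σ Y·P over the event = 0·(3/25) + 1·(5/25) + 3·(3/25) = 14/25.
E[Y | X = 3] = (14/25) / (11/25) = 14/11.

14/11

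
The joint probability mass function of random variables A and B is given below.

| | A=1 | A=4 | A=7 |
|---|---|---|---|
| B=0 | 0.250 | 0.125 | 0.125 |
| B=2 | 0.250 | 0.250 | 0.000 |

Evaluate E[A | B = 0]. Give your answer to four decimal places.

P(B = 0) = 0.500.
Σ A·P over the event = 1·(0.250) + 4·(0.125) + 7·(0.125) = 1.625.
E[A | B = 0] = (1.625) / (0.500) = 3.2500.

3.2500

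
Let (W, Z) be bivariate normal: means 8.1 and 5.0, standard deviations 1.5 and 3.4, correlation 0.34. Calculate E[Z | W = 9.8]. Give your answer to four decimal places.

For a bivariate normal, E[Z | W=x] = μ_Z + ρ·(σ_Z/σ_W)·(x − μ_W).
E[Z | W=9.8] = 5.0 + (0.34)·(3.4/1.5)·(9.8 − (8.1)) = 5.0 + (0.77067)·(1.7) = 6.3101.

6.3101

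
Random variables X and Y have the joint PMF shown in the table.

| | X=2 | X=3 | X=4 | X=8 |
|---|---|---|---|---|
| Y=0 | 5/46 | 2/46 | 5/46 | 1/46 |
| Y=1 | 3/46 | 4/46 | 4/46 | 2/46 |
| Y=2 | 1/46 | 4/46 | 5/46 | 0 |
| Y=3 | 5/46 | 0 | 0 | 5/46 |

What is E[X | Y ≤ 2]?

P(Y ≤ 2) = 18/23.
Summing X·P(X=x,Y=y) over the conditioning event gives 64/23.
E[X | Y ≤ 2] = (64/23) / (18/23) = 32/9.

32/9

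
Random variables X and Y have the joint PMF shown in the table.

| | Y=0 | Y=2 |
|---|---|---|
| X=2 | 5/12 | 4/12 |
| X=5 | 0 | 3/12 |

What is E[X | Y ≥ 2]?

P(Y ≥ 2) = 7/12.
Σ X·P over the event = 2·(4/12) + 5·(3/12) = 23/12.
E[X | Y ≥ 2] = (23/12) / (7/12) = 23/7.

23/7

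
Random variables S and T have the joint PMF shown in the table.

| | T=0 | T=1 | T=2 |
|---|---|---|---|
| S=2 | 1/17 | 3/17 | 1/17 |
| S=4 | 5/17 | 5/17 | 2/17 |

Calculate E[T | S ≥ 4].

3/4

P(S ≥ 4) = 12/17.
Σ T·P over the event = 0·(5/17) + 1·(5/17) + 2·(2/17) = 9/17.
E[T | S ≥ 4] = (9/17) / (12/17) = 3/4.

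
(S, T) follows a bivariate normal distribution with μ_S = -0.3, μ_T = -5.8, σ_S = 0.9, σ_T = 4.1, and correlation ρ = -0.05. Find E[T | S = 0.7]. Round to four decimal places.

-6.0278

E[T | S=x] = μ_T + ρ(σ_T/σ_S)(x − μ_S) for jointly normal variables.
E[T | S=0.7] = -5.8 + (-0.05)·(4.1/0.9)·(0.7 − (-0.3)) = -5.8 + (-0.22778)·(1) = -6.0278.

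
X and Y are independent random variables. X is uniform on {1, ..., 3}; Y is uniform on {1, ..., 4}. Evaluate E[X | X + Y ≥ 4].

20/9

Outcomes with X + Y ≥ 4: (1,3), (1,4), (2,2), (2,3), (2,4), (3,1), (3,2), (3,3), (3,4), each with probability 1/12.
E[X | X + Y ≥ 4] = (1 + 1 + 2 + 2 + 2 + 3 + 3 + 3 + 3) / 9 = 20/9.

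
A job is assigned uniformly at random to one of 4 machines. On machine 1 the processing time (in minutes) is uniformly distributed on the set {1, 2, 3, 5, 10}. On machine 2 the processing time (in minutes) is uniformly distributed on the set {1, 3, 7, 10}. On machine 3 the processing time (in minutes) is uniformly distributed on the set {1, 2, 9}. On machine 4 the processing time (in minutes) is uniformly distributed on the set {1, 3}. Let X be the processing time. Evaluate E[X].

309/80

E[X | machine 1] = (1+2+3+5+10)/5 = 21/5.
E[X | machine 2] = (1+3+7+10)/4 = 21/4.
E[X | machine 3] = (1+2+9)/3 = 4.
E[X | machine 4] = (1+3)/2 = 2.
By the law of total expectation,
E[X] = (1/4)·(21/5) + (1/4)·(21/4) + (1/4)·(4) + (1/4)·(2) = 309/80.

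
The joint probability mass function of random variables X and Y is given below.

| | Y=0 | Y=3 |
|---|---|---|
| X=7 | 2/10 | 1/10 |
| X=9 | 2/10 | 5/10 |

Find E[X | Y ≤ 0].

P(Y ≤ 0) = 2/5.
Σ X·P over the event = 7·(2/10) + 9·(2/10) = 16/5.
E[X | Y ≤ 0] = (16/5) / (2/5) = 8.

8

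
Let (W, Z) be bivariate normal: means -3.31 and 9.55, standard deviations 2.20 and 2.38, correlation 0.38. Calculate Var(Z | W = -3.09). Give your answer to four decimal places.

For a bivariate normal, Var(Z | W=x) = σ_Z²(1 − ρ²).
Var(Z | W=-3.09) = (2.38)²·(1 − (0.38)²) = 5.6644·0.8556 = 4.8465.

4.8465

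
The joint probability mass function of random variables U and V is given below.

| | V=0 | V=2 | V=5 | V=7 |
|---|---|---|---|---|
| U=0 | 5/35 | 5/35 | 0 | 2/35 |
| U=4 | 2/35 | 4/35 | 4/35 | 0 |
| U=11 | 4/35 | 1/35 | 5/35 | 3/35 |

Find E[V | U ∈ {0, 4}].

P(U ∈ {0, 4}) = 22/35.
Σ V·P over the event = 0·(5/35) + 2·(5/35) + 7·(2/35) + 0·(2/35) + 2·(4/35) + 5·(4/35) = 52/35.
E[V | U ∈ {0, 4}] = (52/35) / (22/35) = 26/11.

26/11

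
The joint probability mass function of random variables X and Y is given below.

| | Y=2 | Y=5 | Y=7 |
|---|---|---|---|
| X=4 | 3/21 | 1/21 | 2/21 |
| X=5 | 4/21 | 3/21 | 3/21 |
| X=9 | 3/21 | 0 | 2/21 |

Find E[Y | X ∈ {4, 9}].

P(X ∈ {4, 9}) = 11/21.
Summing Y·P(X=x,Y=y) over the conditioning event gives 15/7.
E[Y | X ∈ {4, 9}] = (15/7) / (11/21) = 45/11.

45/11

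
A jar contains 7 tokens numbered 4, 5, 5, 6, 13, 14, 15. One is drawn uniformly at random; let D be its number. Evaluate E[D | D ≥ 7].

P(D ≥ 7) = 3/7.
Σ over the event: 13·1/7 + 14·1/7 + 15·1/7 = 6.
E[D | D ≥ 7] = (6) / (3/7) = 14.

14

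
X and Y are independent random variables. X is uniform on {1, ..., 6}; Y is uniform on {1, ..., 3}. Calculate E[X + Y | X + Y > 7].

Outcomes with X + Y > 7: (5,3), (6,2), (6,3), each with probability 1/18.
E[X + Y | X + Y > 7] = (8 + 8 + 9) / 3 = 25/3.

25/3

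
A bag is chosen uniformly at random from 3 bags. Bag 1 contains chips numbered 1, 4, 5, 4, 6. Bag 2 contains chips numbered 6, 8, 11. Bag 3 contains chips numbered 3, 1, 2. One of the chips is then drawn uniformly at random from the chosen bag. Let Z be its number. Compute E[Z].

43/9

E[Z | bag 1] = (1+4+5+4+6)/5 = 4.
E[Z | bag 2] = (6+8+11)/3 = 25/3.
E[Z | bag 3] = (3+1+2)/3 = 2.
E[Z] = (1/3)·(4) + (1/3)·(25/3) + (1/3)·(2) = 43/9.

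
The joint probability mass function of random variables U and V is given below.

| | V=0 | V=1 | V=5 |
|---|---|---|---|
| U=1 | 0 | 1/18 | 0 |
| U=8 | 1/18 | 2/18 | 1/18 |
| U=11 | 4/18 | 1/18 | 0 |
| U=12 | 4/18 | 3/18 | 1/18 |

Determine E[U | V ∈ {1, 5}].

28/3

P(V ∈ {1, 5}) = 1/2.
Σ U·P over the event = 1·(1/18) + 8·(2/18) + 8·(1/18) + 11·(1/18) + 12·(3/18) + 12·(1/18) = 14/3.
E[U | V ∈ {1, 5}] = (14/3) / (1/2) = 28/3.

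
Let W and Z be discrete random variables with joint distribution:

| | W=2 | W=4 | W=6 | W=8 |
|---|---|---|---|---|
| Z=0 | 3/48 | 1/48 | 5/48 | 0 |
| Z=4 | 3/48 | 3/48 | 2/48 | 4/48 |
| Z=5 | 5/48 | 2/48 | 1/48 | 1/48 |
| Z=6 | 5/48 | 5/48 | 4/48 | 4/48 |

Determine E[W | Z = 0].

P(Z = 0) = 3/16.
Σ W·P over the event = 2·(3/48) + 4·(1/48) + 6·(5/48) = 5/6.
E[W | Z = 0] = (5/6) / (3/16) = 40/9.

40/9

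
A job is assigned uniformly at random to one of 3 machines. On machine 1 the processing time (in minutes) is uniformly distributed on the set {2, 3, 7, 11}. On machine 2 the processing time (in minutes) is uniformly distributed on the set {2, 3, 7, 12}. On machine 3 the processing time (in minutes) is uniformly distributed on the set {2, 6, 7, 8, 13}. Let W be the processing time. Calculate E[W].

E[W | machine 1] = (2+3+7+11)/4 = 23/4.
E[W | machine 2] = (2+3+7+12)/4 = 6.
E[W | machine 3] = (2+6+7+8+13)/5 = 36/5.
E[W] = (1/3)·(23/4) + (1/3)·(6) + (1/3)·(36/5) = 379/60.

379/60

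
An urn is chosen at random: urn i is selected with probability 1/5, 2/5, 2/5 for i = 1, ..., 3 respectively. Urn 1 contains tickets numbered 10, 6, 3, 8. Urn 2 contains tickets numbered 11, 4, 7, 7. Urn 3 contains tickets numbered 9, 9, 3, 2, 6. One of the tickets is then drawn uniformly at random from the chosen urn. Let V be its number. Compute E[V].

E[V | urn 1] = (10+6+3+8)/4 = 27/4.
E[V | urn 2] = (11+4+7+7)/4 = 29/4.
E[V | urn 3] = (9+9+3+2+6)/5 = 29/5.
E[V] = (1/5)·(27/4) + (2/5)·(29/4) + (2/5)·(29/5) = 657/100.

657/100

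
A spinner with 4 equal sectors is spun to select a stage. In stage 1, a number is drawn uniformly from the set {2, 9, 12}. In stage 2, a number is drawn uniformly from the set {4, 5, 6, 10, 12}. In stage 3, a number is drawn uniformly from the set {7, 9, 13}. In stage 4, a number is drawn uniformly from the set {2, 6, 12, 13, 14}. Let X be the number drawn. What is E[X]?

E[X | stage 1] = (2+9+12)/3 = 23/3.
E[X | stage 2] = (4+5+6+10+12)/5 = 37/5.
E[X | stage 3] = (7+9+13)/3 = 29/3.
E[X | stage 4] = (2+6+12+13+14)/5 = 47/5.
E[X] = (1/4)·(23/3) + (1/4)·(37/5) + (1/4)·(29/3) + (1/4)·(47/5) = 128/15.

128/15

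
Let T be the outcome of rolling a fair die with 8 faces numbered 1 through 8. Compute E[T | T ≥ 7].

15/2

Given T ≥ 7, T is equally likely to be any of {7, 8}.
E[T | T ≥ 7] = (7 + 8) / 2 = 15/2.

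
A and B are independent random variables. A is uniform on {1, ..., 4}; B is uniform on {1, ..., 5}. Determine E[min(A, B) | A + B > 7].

Outcomes with A + B > 7: (3,5), (4,4), (4,5), each with probability 1/20.
E[min(A, B) | A + B > 7] = (3 + 4 + 4) / 3 = 11/3.

11/3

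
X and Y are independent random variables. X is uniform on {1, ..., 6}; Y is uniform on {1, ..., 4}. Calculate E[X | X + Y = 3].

3/2

Outcomes with X + Y = 3: (1,2), (2,1), each with probability 1/24.
E[X | X + Y = 3] = (1 + 2) / 2 = 3/2.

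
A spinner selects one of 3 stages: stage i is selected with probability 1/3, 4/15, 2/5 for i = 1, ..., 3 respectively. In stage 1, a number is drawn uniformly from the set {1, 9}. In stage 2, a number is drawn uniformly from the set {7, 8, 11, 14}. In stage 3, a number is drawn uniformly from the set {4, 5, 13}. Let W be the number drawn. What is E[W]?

109/15

E[W | stage 1] = (1+9)/2 = 5.
E[W | stage 2] = (7+8+11+14)/4 = 10.
E[W | stage 3] = (4+5+13)/3 = 22/3.
E[W] = (1/3)·(5) + (4/15)·(10) + (2/5)·(22/3) = 109/15.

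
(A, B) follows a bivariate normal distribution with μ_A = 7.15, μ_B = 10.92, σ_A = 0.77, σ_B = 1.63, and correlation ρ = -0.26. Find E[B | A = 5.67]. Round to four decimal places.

E[B | A=x] = μ_B + ρ(σ_B/σ_A)(x − μ_A) for jointly normal variables.
E[B | A=5.67] = 10.92 + (-0.26)·(1.63/0.77)·(5.67 − (7.15)) = 10.92 + (-0.55039)·(-1.48) = 11.7346.

11.7346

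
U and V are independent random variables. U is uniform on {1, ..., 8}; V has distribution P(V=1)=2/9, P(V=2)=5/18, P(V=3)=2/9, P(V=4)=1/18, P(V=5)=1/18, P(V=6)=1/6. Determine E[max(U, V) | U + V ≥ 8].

P(U + V ≥ 8) = 71/144.
Summing max(U,V)·P(x,y) over outcomes with U + V ≥ 8 gives 235/72.
E[max(U, V) | U + V ≥ 8] = (235/72) / (71/144) = 470/71.

470/71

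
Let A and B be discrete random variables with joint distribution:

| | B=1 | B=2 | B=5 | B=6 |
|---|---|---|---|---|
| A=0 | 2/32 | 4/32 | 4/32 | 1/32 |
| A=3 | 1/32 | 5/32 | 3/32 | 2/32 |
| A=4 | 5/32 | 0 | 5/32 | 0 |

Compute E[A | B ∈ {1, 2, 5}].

P(B ∈ {1, 2, 5}) = 29/32.
Σ A·P over the event = 0·(2/32) + 0·(4/32) + 0·(4/32) + 3·(1/32) + 3·(5/32) + 3·(3/32) + 4·(5/32) + 4·(5/32) = 67/32.
E[A | B ∈ {1, 2, 5}] = (67/32) / (29/32) = 67/29.

67/29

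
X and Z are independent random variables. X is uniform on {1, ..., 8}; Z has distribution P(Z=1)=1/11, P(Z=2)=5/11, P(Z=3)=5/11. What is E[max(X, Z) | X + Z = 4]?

P(X + Z = 4) = 1/8.
Summing max(X,Z)·P(x,y) over outcomes with X + Z = 4 gives 7/22.
E[max(X, Z) | X + Z = 4] = (7/22) / (1/8) = 28/11.

28/11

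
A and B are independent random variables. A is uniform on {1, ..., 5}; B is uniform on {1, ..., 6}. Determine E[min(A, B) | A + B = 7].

Outcomes with A + B = 7: (1,6), (2,5), (3,4), (4,3), (5,2), each with probability 1/30.
E[min(A, B) | A + B = 7] = (1 + 2 + 3 + 3 + 2) / 5 = 11/5.

11/5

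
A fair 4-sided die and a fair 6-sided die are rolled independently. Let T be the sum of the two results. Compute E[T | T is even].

P(T is even) = 1/2.
Σ over the event: 2·1/24 + 4·1/8 + 6·1/6 + 8·1/8 + 10·1/24 = 3.
E[T | T is even] = (3) / (1/2) = 6.

6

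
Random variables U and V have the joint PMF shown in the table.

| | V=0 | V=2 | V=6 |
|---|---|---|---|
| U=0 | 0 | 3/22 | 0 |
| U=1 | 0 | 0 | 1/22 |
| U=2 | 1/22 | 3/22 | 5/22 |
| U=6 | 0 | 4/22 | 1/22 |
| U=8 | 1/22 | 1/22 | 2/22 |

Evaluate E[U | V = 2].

P(V = 2) = 1/2.
Summing U·P(U=x,V=y) over the conditioning event gives 19/11.
E[U | V = 2] = (19/11) / (1/2) = 38/11.

38/11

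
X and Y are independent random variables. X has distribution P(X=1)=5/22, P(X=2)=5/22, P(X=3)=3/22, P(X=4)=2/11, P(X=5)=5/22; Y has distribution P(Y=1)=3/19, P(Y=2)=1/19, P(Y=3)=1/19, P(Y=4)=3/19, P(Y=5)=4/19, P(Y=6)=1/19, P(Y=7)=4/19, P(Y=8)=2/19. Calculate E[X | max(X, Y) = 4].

P(max(X, Y) = 4) = 71/418.
Summing X·P(x,y) over outcomes with max(X, Y) = 4 gives 100/209.
E[X | max(X, Y) = 4] = (100/209) / (71/418) = 200/71.

200/71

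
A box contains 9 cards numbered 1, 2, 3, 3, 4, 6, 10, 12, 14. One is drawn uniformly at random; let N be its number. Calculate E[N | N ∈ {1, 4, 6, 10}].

21/4

P(N ∈ {1, 4, 6, 10}) = 4/9.
Σ over the event: 1·1/9 + 4·1/9 + 6·1/9 + 10·1/9 = 7/3.
E[N | N ∈ {1, 4, 6, 10}] = (7/3) / (4/9) = 21/4.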